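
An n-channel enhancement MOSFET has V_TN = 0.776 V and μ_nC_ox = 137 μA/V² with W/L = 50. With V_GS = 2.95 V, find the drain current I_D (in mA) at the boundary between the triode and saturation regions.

At the boundary V_DS = V_ov = V_GS − V_TN = 2.95 − 0.776 = 2.17 V.
k_n = μ_nC_ox · (W/L) = 6.85 mA/V².
I_D = ½ k_n V_ov² = 0.5 × 6.85 × 2.17² = 16.2 mA.

I_D = 16.2 mA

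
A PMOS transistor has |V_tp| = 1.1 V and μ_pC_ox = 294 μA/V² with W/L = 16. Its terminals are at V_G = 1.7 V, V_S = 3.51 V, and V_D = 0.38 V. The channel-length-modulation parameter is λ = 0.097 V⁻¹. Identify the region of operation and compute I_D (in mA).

V_SG = V_S − V_G = 3.51 − 1.7 = 1.81 V; V_SD = V_S − V_D = 3.51 − 0.38 = 3.13 V.
k_p = μ_pC_ox · (W/L) = 4.704 mA/V².
V_ov = V_SG − |V_tp| = 1.81 − 1.1 = 0.71 V.
Since V_SD = 3.13 V ≥ V_ov = 0.71 V, the device is in saturation.
I_D = ½ k_p V_ov² (1 + λ V_SD) = 0.5 × 4.704 × 0.71² × (1 + 0.097 × 3.13) = 1.55 mA.

Saturation; I_D = 1.55 mA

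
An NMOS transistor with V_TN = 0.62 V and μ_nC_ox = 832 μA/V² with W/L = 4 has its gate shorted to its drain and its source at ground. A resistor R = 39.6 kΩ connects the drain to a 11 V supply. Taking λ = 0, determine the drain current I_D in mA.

I_D = 0.252 mA

With gate tied to drain, V_GS = V_DS ≥ V_GS − V_TN, so the device is in saturation.
k_n = μ_nC_ox · (W/L) = 3.328 mA/V².
KCL at the drain: ½ k_n (V_GS − V_TN)² = (V_DD − V_GS)/R.
Let x = V_GS − 0.62. Then 65.9 x² + x − 10.38 = 0, giving x = 0.389 V (positive root), so V_GS = 1.01 V.
I_D = (V_DD − V_GS)/R = (11 − 1.01) / 39.6 = 0.252 mA.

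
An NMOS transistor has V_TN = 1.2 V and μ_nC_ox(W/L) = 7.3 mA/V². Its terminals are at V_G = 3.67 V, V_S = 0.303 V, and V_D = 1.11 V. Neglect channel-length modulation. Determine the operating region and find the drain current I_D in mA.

V_GS = V_G − V_S = 3.67 − 0.303 = 3.37 V; V_DS = V_D − V_S = 1.11 − 0.303 = 0.807 V.
V_ov = V_GS − V_TN = 3.37 − 1.2 = 2.17 V.
Since V_DS = 0.807 V < V_ov = 2.17 V, the device is in the triode region.
I_D = k_n [V_ov · V_DS − ½ V_DS²] = 7.3 × [2.17 × 0.807 − 0.5 × 0.807²] = 10.4 mA.

Triode; I_D = 10.4 mA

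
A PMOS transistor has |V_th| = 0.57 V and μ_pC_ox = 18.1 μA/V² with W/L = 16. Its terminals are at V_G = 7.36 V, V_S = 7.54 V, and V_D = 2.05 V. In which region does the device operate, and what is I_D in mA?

Cutoff; I_D = 0 mA

V_SG = V_S − V_G = 7.54 − 7.36 = 0.18 V; V_SD = V_S − V_D = 7.54 − 2.05 = 5.49 V.
V_SG = 0.18 V < |V_th| = 0.57 V, so the transistor is in cutoff.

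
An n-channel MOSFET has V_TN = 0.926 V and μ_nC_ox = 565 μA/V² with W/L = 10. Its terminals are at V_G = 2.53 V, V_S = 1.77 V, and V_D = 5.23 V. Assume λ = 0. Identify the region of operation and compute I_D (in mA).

Cutoff; I_D = 0 mA

V_GS = V_G − V_S = 2.53 − 1.77 = 0.76 V; V_DS = V_D − V_S = 5.23 − 1.77 = 3.46 V.
V_GS = 0.76 V < V_TN = 0.926 V, so the transistor is in cutoff.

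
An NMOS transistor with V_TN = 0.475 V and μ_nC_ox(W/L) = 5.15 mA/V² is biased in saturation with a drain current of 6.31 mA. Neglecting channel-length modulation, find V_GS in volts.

V_GS = 2.04 V

In saturation I_D = ½ k_n (V_GS − V_TN)², so V_GS − V_TN = √(2 I_D / k_n) = √(2 × 6.31 / 5.15) = 1.57 V.
V_GS = 0.475 + 1.57 = 2.04 V.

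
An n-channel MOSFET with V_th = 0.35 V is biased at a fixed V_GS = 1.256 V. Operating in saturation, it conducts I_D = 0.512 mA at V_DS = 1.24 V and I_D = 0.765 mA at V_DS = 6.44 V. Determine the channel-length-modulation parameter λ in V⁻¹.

With V_GS fixed, I_D ∝ (1 + λ V_DS) in saturation, so I_D2/I_D1 = (1 + λ V_DS2)/(1 + λ V_DS1).
0.765/0.512 = 1.494 = (1 + 6.44 λ)/(1 + 1.24 λ).
Solving: λ (I_D1 V_DS2 − I_D2 V_DS1) = I_D2 − I_D1, so λ = (0.765 − 0.512) / (0.512 × 6.44 − 0.765 × 1.24) = 0.253 / 2.35 = 0.108 V⁻¹.

λ = 0.108 V⁻¹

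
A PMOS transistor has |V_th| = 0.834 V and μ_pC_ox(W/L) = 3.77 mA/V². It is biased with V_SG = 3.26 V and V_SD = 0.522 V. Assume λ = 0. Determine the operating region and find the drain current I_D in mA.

V_ov = V_SG − |V_th| = 3.26 − 0.834 = 2.43 V.
Since V_SD = 0.522 V < V_ov = 2.43 V, the device is in the triode region.
I_D = k_p [V_ov · V_SD − ½ V_SD²] = 3.77 × [2.43 × 0.522 − 0.5 × 0.522²] = 4.26 mA.

Triode; I_D = 4.26 mA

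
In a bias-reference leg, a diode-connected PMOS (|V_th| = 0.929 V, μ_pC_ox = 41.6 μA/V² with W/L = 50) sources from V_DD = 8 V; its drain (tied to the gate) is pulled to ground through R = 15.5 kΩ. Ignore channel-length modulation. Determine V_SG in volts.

V_SG = 1.56 V

With gate tied to drain, V_SG = V_SD ≥ V_SG − |V_th|, so the device is in saturation.
k_p = μ_pC_ox · (W/L) = 2.08 mA/V².
KCL at the drain: ½ k_p (V_SG − |V_th|)² = (V_DD − V_SG)/R.
Let x = V_SG − 0.929. Then 16.1 x² + x − 7.071 = 0, giving x = 0.632 V (positive root), so V_SG = 1.56 V.
I_D = (V_DD − V_SG)/R = (8 − 1.56) / 15.5 = 0.415 mA.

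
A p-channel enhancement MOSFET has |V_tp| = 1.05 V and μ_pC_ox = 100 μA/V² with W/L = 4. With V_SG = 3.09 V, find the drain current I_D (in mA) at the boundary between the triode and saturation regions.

At the boundary V_SD = V_ov = V_SG − |V_tp| = 3.09 − 1.05 = 2.04 V.
k_p = μ_pC_ox · (W/L) = 0.4 mA/V².
I_D = ½ k_p V_ov² = 0.5 × 0.4 × 2.04² = 0.832 mA.

I_D = 0.832 mA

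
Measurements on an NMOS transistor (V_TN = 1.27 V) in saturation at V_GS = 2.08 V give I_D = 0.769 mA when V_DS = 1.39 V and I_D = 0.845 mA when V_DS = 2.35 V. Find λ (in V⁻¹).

With V_GS fixed, I_D ∝ (1 + λ V_DS) in saturation, so I_D2/I_D1 = (1 + λ V_DS2)/(1 + λ V_DS1).
0.845/0.769 = 1.099 = (1 + 2.35 λ)/(1 + 1.39 λ).
Solving: λ (I_D1 V_DS2 − I_D2 V_DS1) = I_D2 − I_D1, so λ = (0.845 − 0.769) / (0.769 × 2.35 − 0.845 × 1.39) = 0.076 / 0.633 = 0.12 V⁻¹.

λ = 0.120 V⁻¹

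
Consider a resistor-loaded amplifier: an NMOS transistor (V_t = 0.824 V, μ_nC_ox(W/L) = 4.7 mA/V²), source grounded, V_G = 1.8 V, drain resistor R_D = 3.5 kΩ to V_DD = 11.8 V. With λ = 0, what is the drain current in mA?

V_GS = V_G = 1.8 V, so V_ov = 1.8 − 0.824 = 0.976 V.
Assume saturation: I_D = ½ k_n V_ov² = 0.5 × 4.7 × 0.976² = 2.24 mA, giving V_DS = V_DD − I_D R_D = 11.8 − 2.24 × 3.5 = 3.97 V.
V_DS = 3.97 V ≥ V_ov = 0.976 V, confirming saturation.

I_D = 2.24 mA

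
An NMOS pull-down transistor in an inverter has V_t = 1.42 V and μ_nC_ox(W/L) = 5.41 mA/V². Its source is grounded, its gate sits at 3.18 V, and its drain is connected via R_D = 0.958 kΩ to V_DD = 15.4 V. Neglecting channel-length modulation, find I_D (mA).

V_GS = V_G = 3.18 V, so V_ov = 3.18 − 1.42 = 1.76 V.
Assume saturation: I_D = ½ k_n V_ov² = 0.5 × 5.41 × 1.76² = 8.38 mA, giving V_DS = V_DD − I_D R_D = 15.4 − 8.38 × 0.958 = 7.37 V.
V_DS = 7.37 V ≥ V_ov = 1.76 V, confirming saturation.

I_D = 8.38 mA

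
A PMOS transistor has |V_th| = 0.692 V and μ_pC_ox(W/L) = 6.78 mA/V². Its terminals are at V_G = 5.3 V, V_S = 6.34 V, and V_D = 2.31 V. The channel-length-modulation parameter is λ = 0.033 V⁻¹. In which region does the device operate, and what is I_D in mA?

Saturation; I_D = 0.465 mA

V_SG = V_S − V_G = 6.34 − 5.3 = 1.04 V; V_SD = V_S − V_D = 6.34 − 2.31 = 4.03 V.
V_ov = V_SG − |V_th| = 1.04 − 0.692 = 0.348 V.
Since V_SD = 4.03 V ≥ V_ov = 0.348 V, the device is in saturation.
I_D = ½ k_p V_ov² (1 + λ V_SD) = 0.5 × 6.78 × 0.348² × (1 + 0.033 × 4.03) = 0.465 mA.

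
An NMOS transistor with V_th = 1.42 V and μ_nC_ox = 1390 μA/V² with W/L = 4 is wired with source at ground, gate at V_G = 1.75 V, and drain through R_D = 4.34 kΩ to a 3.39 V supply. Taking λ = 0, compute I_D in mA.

V_GS = V_G = 1.75 V, so V_ov = 1.75 − 1.42 = 0.33 V.
k_n = μ_nC_ox · (W/L) = 5.56 mA/V².
Assume saturation: I_D = ½ k_n V_ov² = 0.5 × 5.56 × 0.33² = 0.303 mA, giving V_DS = V_DD − I_D R_D = 3.39 − 0.303 × 4.34 = 2.08 V.
V_DS = 2.08 V ≥ V_ov = 0.33 V, confirming saturation.

I_D = 0.303 mA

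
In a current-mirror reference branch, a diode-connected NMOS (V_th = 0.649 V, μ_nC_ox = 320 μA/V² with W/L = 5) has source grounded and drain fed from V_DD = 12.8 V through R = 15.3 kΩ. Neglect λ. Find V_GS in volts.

With gate tied to drain, V_GS = V_DS ≥ V_GS − V_th, so the device is in saturation.
k_n = μ_nC_ox · (W/L) = 1.6 mA/V².
KCL at the drain: ½ k_n (V_GS − V_th)² = (V_DD − V_GS)/R.
Let x = V_GS − 0.649. Then 12.2 x² + x − 12.15 = 0, giving x = 0.956 V (positive root), so V_GS = 1.61 V.
I_D = (V_DD − V_GS)/R = (12.8 − 1.61) / 15.3 = 0.732 mA.

V_GS = 1.61 V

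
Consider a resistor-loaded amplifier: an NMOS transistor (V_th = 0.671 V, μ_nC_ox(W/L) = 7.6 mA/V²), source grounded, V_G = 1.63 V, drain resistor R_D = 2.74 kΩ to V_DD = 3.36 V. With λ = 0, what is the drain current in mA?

I_D = 1.16 mA

V_GS = V_G = 1.63 V, so V_ov = 1.63 − 0.671 = 0.959 V.
Assume saturation: I_D = ½ k_n V_ov² = 0.5 × 7.6 × 0.959² = 3.49 mA, giving V_DS = V_DD − I_D R_D = 3.36 − 3.49 × 2.74 = -6.22 V.
But -6.22 V < V_ov = 0.959 V, so the device is actually in triode.
In triode I_D = k_n[V_ov V_DS − ½ V_DS²] and I_D = (V_DD − V_DS)/R_D. Equating: 10.4 V_DS² − 20.97 V_DS + 3.36 = 0, giving V_DS = 0.176 V (the root below V_ov).
I_D = (3.36 − 0.176) / 2.74 = 1.16 mA.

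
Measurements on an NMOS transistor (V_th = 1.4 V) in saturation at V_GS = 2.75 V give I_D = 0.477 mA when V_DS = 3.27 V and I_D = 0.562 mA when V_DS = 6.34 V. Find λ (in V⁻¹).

λ = 0.0716 V⁻¹

With V_GS fixed, I_D ∝ (1 + λ V_DS) in saturation, so I_D2/I_D1 = (1 + λ V_DS2)/(1 + λ V_DS1).
0.562/0.477 = 1.178 = (1 + 6.34 λ)/(1 + 3.27 λ).
Solving: λ (I_D1 V_DS2 − I_D2 V_DS1) = I_D2 − I_D1, so λ = (0.562 − 0.477) / (0.477 × 6.34 − 0.562 × 3.27) = 0.085 / 1.19 = 0.0716 V⁻¹.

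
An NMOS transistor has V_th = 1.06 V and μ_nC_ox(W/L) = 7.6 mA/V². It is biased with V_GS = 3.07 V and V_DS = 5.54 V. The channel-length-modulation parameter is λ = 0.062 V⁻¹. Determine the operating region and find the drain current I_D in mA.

V_ov = V_GS − V_th = 3.07 − 1.06 = 2.01 V.
Since V_DS = 5.54 V ≥ V_ov = 2.01 V, the device is in saturation.
I_D = ½ k_n V_ov² (1 + λ V_DS) = 0.5 × 7.6 × 2.01² × (1 + 0.062 × 5.54) = 20.6 mA.

Saturation; I_D = 20.6 mA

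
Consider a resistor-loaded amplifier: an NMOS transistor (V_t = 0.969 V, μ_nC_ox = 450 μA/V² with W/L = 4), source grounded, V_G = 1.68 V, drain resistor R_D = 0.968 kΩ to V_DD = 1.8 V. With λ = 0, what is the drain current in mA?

V_GS = V_G = 1.68 V, so V_ov = 1.68 − 0.969 = 0.711 V.
k_n = μ_nC_ox · (W/L) = 1.8 mA/V².
Assume saturation: I_D = ½ k_n V_ov² = 0.5 × 1.8 × 0.711² = 0.455 mA, giving V_DS = V_DD − I_D R_D = 1.8 − 0.455 × 0.968 = 1.36 V.
V_DS = 1.36 V ≥ V_ov = 0.711 V, confirming saturation.

I_D = 0.455 mA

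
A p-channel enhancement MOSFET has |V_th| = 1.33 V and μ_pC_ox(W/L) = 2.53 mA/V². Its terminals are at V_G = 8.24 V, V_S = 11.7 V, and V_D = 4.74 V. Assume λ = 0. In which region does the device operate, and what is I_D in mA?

Saturation; I_D = 5.74 mA

V_SG = V_S − V_G = 11.7 − 8.24 = 3.46 V; V_SD = V_S − V_D = 11.7 − 4.74 = 6.96 V.
V_ov = V_SG − |V_th| = 3.46 − 1.33 = 2.13 V.
Since V_SD = 6.96 V ≥ V_ov = 2.13 V, the device is in saturation.
I_D = ½ k_p V_ov² = 0.5 × 2.53 × 2.13² = 5.74 mA.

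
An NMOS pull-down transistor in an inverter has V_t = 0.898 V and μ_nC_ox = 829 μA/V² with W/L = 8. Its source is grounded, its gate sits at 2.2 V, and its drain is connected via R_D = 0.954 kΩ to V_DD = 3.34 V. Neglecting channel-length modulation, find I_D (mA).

V_GS = V_G = 2.2 V, so V_ov = 2.2 − 0.898 = 1.3 V.
k_n = μ_nC_ox · (W/L) = 6.632 mA/V².
Assume saturation: I_D = ½ k_n V_ov² = 0.5 × 6.632 × 1.3² = 5.62 mA, giving V_DS = V_DD − I_D R_D = 3.34 − 5.62 × 0.954 = -2.02 V.
But -2.02 V < V_ov = 1.3 V, so the device is actually in triode.
In triode I_D = k_n[V_ov V_DS − ½ V_DS²] and I_D = (V_DD − V_DS)/R_D. Equating: 3.16 V_DS² − 9.238 V_DS + 3.34 = 0, giving V_DS = 0.423 V (the root below V_ov).
I_D = (3.34 − 0.423) / 0.954 = 3.06 mA.

I_D = 3.06 mA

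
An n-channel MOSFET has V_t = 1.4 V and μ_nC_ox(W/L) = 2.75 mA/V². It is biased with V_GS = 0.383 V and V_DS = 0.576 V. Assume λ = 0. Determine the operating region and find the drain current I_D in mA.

Cutoff; I_D = 0 mA

V_GS = 0.383 V < V_t = 1.4 V, so the transistor is in cutoff.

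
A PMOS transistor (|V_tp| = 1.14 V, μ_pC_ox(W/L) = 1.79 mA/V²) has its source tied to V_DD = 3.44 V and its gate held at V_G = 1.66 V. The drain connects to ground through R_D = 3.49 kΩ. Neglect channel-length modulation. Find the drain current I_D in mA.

I_D = 0.367 mA

V_SG = V_DD − V_G = 3.44 − 1.66 = 1.78 V, so V_ov = 1.78 − 1.14 = 0.64 V.
Assume saturation: I_D = ½ k_p V_ov² = 0.5 × 1.79 × 0.64² = 0.367 mA, giving V_SD = V_DD − I_D R_D = 3.44 − 0.367 × 3.49 = 2.16 V.
V_SD = 2.16 V ≥ V_ov = 0.64 V, confirming saturation.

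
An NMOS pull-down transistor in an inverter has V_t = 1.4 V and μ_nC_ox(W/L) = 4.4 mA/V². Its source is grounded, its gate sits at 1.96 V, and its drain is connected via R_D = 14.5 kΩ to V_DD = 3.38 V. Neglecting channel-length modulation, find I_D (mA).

V_GS = V_G = 1.96 V, so V_ov = 1.96 − 1.4 = 0.56 V.
Assume saturation: I_D = ½ k_n V_ov² = 0.5 × 4.4 × 0.56² = 0.69 mA, giving V_DS = V_DD − I_D R_D = 3.38 − 0.69 × 14.5 = -6.62 V.
But -6.62 V < V_ov = 0.56 V, so the device is actually in triode.
In triode I_D = k_n[V_ov V_DS − ½ V_DS²] and I_D = (V_DD − V_DS)/R_D. Equating: 31.9 V_DS² − 36.73 V_DS + 3.38 = 0, giving V_DS = 0.101 V (the root below V_ov).
I_D = (3.38 − 0.101) / 14.5 = 0.226 mA.

I_D = 0.226 mA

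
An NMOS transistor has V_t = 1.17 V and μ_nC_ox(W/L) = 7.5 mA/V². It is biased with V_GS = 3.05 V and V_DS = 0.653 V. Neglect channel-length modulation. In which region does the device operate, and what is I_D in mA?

Triode; I_D = 7.61 mA

V_ov = V_GS − V_t = 3.05 − 1.17 = 1.88 V.
Since V_DS = 0.653 V < V_ov = 1.88 V, the device is in the triode region.
I_D = k_n [V_ov · V_DS − ½ V_DS²] = 7.5 × [1.88 × 0.653 − 0.5 × 0.653²] = 7.61 mA.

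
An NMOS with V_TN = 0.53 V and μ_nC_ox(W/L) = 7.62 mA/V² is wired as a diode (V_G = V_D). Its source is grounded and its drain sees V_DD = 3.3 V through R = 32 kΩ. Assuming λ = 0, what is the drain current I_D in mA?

With gate tied to drain, V_GS = V_DS ≥ V_GS − V_TN, so the device is in saturation.
KCL at the drain: ½ k_n (V_GS − V_TN)² = (V_DD − V_GS)/R.
Let x = V_GS − 0.53. Then 122 x² + x − 2.77 = 0, giving x = 0.147 V (positive root), so V_GS = 0.677 V.
I_D = (V_DD − V_GS)/R = (3.3 − 0.677) / 32 = 0.082 mA.

I_D = 0.0820 mA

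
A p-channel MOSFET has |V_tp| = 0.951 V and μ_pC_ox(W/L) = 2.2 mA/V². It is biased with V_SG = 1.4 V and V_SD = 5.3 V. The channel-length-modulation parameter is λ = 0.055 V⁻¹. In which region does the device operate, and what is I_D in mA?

V_ov = V_SG − |V_tp| = 1.4 − 0.951 = 0.449 V.
Since V_SD = 5.3 V ≥ V_ov = 0.449 V, the device is in saturation.
I_D = ½ k_p V_ov² (1 + λ V_SD) = 0.5 × 2.2 × 0.449² × (1 + 0.055 × 5.3) = 0.286 mA.

Saturation; I_D = 0.286 mA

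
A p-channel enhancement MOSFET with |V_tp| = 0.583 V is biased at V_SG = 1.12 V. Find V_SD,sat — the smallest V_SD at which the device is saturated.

The boundary between triode and saturation is V_SD = V_SG − |V_tp| = V_ov.
V_ov = 1.12 − 0.583 = 0.537 V.

V_SD,sat = 0.537 V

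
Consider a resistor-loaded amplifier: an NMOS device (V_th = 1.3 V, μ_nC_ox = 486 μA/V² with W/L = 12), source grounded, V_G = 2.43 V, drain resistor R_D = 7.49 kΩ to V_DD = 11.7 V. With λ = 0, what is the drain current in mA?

I_D = 1.53 mA

V_GS = V_G = 2.43 V, so V_ov = 2.43 − 1.3 = 1.13 V.
k_n = μ_nC_ox · (W/L) = 5.832 mA/V².
Assume saturation: I_D = ½ k_n V_ov² = 0.5 × 5.832 × 1.13² = 3.72 mA, giving V_DS = V_DD − I_D R_D = 11.7 − 3.72 × 7.49 = -16.2 V.
But -16.2 V < V_ov = 1.13 V, so the device is actually in triode.
In triode I_D = k_n[V_ov V_DS − ½ V_DS²] and I_D = (V_DD − V_DS)/R_D. Equating: 21.8 V_DS² − 50.36 V_DS + 11.7 = 0, giving V_DS = 0.262 V (the root below V_ov).
I_D = (11.7 − 0.262) / 7.49 = 1.53 mA.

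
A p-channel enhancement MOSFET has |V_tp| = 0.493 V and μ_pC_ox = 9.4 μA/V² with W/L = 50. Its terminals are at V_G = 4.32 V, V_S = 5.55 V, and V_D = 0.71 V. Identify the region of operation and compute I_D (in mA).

V_SG = V_S − V_G = 5.55 − 4.32 = 1.23 V; V_SD = V_S − V_D = 5.55 − 0.71 = 4.84 V.
k_p = μ_pC_ox · (W/L) = 0.47 mA/V².
V_ov = V_SG − |V_tp| = 1.23 − 0.493 = 0.737 V.
Since V_SD = 4.84 V ≥ V_ov = 0.737 V, the device is in saturation.
I_D = ½ k_p V_ov² = 0.5 × 0.47 × 0.737² = 0.128 mA.

Saturation; I_D = 0.128 mA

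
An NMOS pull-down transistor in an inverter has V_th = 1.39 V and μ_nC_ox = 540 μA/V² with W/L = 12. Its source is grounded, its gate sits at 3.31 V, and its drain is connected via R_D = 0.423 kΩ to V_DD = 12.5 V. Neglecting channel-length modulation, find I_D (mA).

I_D = 11.9 mA

V_GS = V_G = 3.31 V, so V_ov = 3.31 − 1.39 = 1.92 V.
k_n = μ_nC_ox · (W/L) = 6.48 mA/V².
Assume saturation: I_D = ½ k_n V_ov² = 0.5 × 6.48 × 1.92² = 11.9 mA, giving V_DS = V_DD − I_D R_D = 12.5 − 11.9 × 0.423 = 7.45 V.
V_DS = 7.45 V ≥ V_ov = 1.92 V, confirming saturation.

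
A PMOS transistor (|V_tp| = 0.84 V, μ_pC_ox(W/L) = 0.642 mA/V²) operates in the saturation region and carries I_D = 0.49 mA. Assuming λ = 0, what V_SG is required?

In saturation I_D = ½ k_p (V_SG − |V_tp|)², so V_SG − |V_tp| = √(2 I_D / k_p) = √(2 × 0.49 / 0.642) = 1.24 V.
V_SG = 0.84 + 1.24 = 2.08 V.

V_SG = 2.08 V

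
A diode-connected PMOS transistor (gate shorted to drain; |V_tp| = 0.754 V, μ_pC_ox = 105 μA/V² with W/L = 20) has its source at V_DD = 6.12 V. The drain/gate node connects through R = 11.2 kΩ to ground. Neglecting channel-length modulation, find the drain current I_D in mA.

With gate tied to drain, V_SG = V_SD ≥ V_SG − |V_tp|, so the device is in saturation.
k_p = μ_pC_ox · (W/L) = 2.1 mA/V².
KCL at the drain: ½ k_p (V_SG − |V_tp|)² = (V_DD − V_SG)/R.
Let x = V_SG − 0.754. Then 11.8 x² + x − 5.366 = 0, giving x = 0.634 V (positive root), so V_SG = 1.39 V.
I_D = (V_DD − V_SG)/R = (6.12 − 1.39) / 11.2 = 0.422 mA.

I_D = 0.422 mA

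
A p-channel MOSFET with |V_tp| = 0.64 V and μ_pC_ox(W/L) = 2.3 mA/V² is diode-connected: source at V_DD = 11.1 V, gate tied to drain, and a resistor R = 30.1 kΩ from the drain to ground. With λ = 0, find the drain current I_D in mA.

With gate tied to drain, V_SG = V_SD ≥ V_SG − |V_tp|, so the device is in saturation.
KCL at the drain: ½ k_p (V_SG − |V_tp|)² = (V_DD − V_SG)/R.
Let x = V_SG − 0.64. Then 34.6 x² + x − 10.46 = 0, giving x = 0.535 V (positive root), so V_SG = 1.18 V.
I_D = (V_DD − V_SG)/R = (11.1 − 1.18) / 30.1 = 0.33 mA.

I_D = 0.330 mA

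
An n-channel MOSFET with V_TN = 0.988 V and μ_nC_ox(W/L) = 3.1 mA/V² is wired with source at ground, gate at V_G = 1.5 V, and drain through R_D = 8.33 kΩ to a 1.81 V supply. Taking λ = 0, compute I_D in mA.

V_GS = V_G = 1.5 V, so V_ov = 1.5 − 0.988 = 0.512 V.
Assume saturation: I_D = ½ k_n V_ov² = 0.5 × 3.1 × 0.512² = 0.406 mA, giving V_DS = V_DD − I_D R_D = 1.81 − 0.406 × 8.33 = -1.57 V.
But -1.57 V < V_ov = 0.512 V, so the device is actually in triode.
In triode I_D = k_n[V_ov V_DS − ½ V_DS²] and I_D = (V_DD − V_DS)/R_D. Equating: 12.9 V_DS² − 14.22 V_DS + 1.81 = 0, giving V_DS = 0.147 V (the root below V_ov).
I_D = (1.81 − 0.147) / 8.33 = 0.2 mA.

I_D = 0.200 mA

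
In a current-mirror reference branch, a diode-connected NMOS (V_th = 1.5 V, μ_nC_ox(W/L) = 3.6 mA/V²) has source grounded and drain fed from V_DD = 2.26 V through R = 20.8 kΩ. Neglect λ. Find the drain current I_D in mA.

With gate tied to drain, V_GS = V_DS ≥ V_GS − V_th, so the device is in saturation.
KCL at the drain: ½ k_n (V_GS − V_th)² = (V_DD − V_GS)/R.
Let x = V_GS − 1.5. Then 37.4 x² + x − 0.76 = 0, giving x = 0.13 V (positive root), so V_GS = 1.63 V.
I_D = (V_DD − V_GS)/R = (2.26 − 1.63) / 20.8 = 0.0303 mA.

I_D = 0.0303 mA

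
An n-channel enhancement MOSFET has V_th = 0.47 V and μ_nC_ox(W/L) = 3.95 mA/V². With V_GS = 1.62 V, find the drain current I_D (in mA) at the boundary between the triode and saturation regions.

At the boundary V_DS = V_ov = V_GS − V_th = 1.62 − 0.47 = 1.15 V.
I_D = ½ k_n V_ov² = 0.5 × 3.95 × 1.15² = 2.61 mA.

I_D = 2.61 mA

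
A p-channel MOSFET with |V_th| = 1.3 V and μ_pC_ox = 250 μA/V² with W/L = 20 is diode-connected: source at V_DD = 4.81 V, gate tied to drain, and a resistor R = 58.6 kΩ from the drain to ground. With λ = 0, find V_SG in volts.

V_SG = 1.45 V

With gate tied to drain, V_SG = V_SD ≥ V_SG − |V_th|, so the device is in saturation.
k_p = μ_pC_ox · (W/L) = 5 mA/V².
KCL at the drain: ½ k_p (V_SG − |V_th|)² = (V_DD − V_SG)/R.
Let x = V_SG − 1.3. Then 146 x² + x − 3.51 = 0, giving x = 0.151 V (positive root), so V_SG = 1.45 V.
I_D = (V_DD − V_SG)/R = (4.81 − 1.45) / 58.6 = 0.0573 mA.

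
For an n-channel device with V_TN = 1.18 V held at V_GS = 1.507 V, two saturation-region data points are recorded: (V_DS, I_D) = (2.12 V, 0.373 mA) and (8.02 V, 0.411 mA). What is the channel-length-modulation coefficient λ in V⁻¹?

λ = 0.0179 V⁻¹

With V_GS fixed, I_D ∝ (1 + λ V_DS) in saturation, so I_D2/I_D1 = (1 + λ V_DS2)/(1 + λ V_DS1).
0.411/0.373 = 1.102 = (1 + 8.02 λ)/(1 + 2.12 λ).
Solving: λ (I_D1 V_DS2 − I_D2 V_DS1) = I_D2 − I_D1, so λ = (0.411 − 0.373) / (0.373 × 8.02 − 0.411 × 2.12) = 0.038 / 2.12 = 0.0179 V⁻¹.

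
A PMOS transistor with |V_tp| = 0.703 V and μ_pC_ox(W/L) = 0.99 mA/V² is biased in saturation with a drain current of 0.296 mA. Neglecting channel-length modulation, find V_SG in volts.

V_SG = 1.48 V

In saturation I_D = ½ k_p (V_SG − |V_tp|)², so V_SG − |V_tp| = √(2 I_D / k_p) = √(2 × 0.296 / 0.99) = 0.773 V.
V_SG = 0.703 + 0.773 = 1.48 V.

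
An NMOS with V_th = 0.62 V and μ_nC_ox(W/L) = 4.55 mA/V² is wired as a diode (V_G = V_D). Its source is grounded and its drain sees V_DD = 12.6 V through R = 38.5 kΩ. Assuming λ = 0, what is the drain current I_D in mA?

I_D = 0.302 mA

With gate tied to drain, V_GS = V_DS ≥ V_GS − V_th, so the device is in saturation.
KCL at the drain: ½ k_n (V_GS − V_th)² = (V_DD − V_GS)/R.
Let x = V_GS − 0.62. Then 87.6 x² + x − 11.98 = 0, giving x = 0.364 V (positive root), so V_GS = 0.984 V.
I_D = (V_DD − V_GS)/R = (12.6 − 0.984) / 38.5 = 0.302 mA.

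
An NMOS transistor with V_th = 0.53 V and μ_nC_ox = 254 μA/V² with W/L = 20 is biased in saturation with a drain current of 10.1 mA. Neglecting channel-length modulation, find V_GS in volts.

V_GS = 2.52 V

k_n = μ_nC_ox · (W/L) = 5.08 mA/V².
In saturation I_D = ½ k_n (V_GS − V_th)², so V_GS − V_th = √(2 I_D / k_n) = √(2 × 10.1 / 5.08) = 1.99 V.
V_GS = 0.53 + 1.99 = 2.52 V.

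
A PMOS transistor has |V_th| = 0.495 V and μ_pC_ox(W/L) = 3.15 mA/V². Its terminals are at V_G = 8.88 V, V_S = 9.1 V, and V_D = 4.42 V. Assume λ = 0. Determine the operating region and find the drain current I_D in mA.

V_SG = V_S − V_G = 9.1 − 8.88 = 0.22 V; V_SD = V_S − V_D = 9.1 − 4.42 = 4.68 V.
V_SG = 0.22 V < |V_th| = 0.495 V, so the transistor is in cutoff.

Cutoff; I_D = 0 mA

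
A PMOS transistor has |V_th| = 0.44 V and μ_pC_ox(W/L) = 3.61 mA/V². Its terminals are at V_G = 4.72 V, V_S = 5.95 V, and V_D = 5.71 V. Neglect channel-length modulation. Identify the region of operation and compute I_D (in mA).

V_SG = V_S − V_G = 5.95 − 4.72 = 1.23 V; V_SD = V_S − V_D = 5.95 − 5.71 = 0.24 V.
V_ov = V_SG − |V_th| = 1.23 − 0.44 = 0.79 V.
Since V_SD = 0.24 V < V_ov = 0.79 V, the device is in the triode region.
I_D = k_p [V_ov · V_SD − ½ V_SD²] = 3.61 × [0.79 × 0.24 − 0.5 × 0.24²] = 0.58 mA.

Triode; I_D = 0.580 mA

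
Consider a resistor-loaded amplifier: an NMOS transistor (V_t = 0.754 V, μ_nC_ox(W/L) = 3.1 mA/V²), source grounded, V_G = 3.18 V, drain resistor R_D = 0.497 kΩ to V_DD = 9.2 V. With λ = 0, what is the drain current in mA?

I_D = 9.12 mA

V_GS = V_G = 3.18 V, so V_ov = 3.18 − 0.754 = 2.43 V.
Assume saturation: I_D = ½ k_n V_ov² = 0.5 × 3.1 × 2.43² = 9.12 mA, giving V_DS = V_DD − I_D R_D = 9.2 − 9.12 × 0.497 = 4.67 V.
V_DS = 4.67 V ≥ V_ov = 2.43 V, confirming saturation.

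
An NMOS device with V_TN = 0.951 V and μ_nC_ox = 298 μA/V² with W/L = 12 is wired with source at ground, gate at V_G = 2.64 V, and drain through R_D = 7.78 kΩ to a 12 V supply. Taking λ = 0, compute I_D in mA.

V_GS = V_G = 2.64 V, so V_ov = 2.64 − 0.951 = 1.69 V.
k_n = μ_nC_ox · (W/L) = 3.576 mA/V².
Assume saturation: I_D = ½ k_n V_ov² = 0.5 × 3.576 × 1.69² = 5.1 mA, giving V_DS = V_DD − I_D R_D = 12 − 5.1 × 7.78 = -27.7 V.
But -27.7 V < V_ov = 1.69 V, so the device is actually in triode.
In triode I_D = k_n[V_ov V_DS − ½ V_DS²] and I_D = (V_DD − V_DS)/R_D. Equating: 13.9 V_DS² − 47.99 V_DS + 12 = 0, giving V_DS = 0.271 V (the root below V_ov).
I_D = (12 − 0.271) / 7.78 = 1.51 mA.

I_D = 1.51 mA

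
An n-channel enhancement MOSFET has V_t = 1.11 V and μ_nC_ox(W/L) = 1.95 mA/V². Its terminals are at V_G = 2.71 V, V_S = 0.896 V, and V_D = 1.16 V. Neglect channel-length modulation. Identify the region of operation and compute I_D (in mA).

Triode; I_D = 0.294 mA

V_GS = V_G − V_S = 2.71 − 0.896 = 1.81 V; V_DS = V_D − V_S = 1.16 − 0.896 = 0.264 V.
V_ov = V_GS − V_t = 1.81 − 1.11 = 0.704 V.
Since V_DS = 0.264 V < V_ov = 0.704 V, the device is in the triode region.
I_D = k_n [V_ov · V_DS − ½ V_DS²] = 1.95 × [0.704 × 0.264 − 0.5 × 0.264²] = 0.294 mA.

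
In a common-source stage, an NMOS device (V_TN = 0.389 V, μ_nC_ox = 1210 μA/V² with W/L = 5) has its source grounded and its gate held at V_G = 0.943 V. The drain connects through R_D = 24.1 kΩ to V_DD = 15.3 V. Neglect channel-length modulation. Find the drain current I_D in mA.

I_D = 0.625 mA

V_GS = V_G = 0.943 V, so V_ov = 0.943 − 0.389 = 0.554 V.
k_n = μ_nC_ox · (W/L) = 6.05 mA/V².
Assume saturation: I_D = ½ k_n V_ov² = 0.5 × 6.05 × 0.554² = 0.928 mA, giving V_DS = V_DD − I_D R_D = 15.3 − 0.928 × 24.1 = -7.07 V.
But -7.07 V < V_ov = 0.554 V, so the device is actually in triode.
In triode I_D = k_n[V_ov V_DS − ½ V_DS²] and I_D = (V_DD − V_DS)/R_D. Equating: 72.9 V_DS² − 81.78 V_DS + 15.3 = 0, giving V_DS = 0.237 V (the root below V_ov).
I_D = (15.3 − 0.237) / 24.1 = 0.625 mA.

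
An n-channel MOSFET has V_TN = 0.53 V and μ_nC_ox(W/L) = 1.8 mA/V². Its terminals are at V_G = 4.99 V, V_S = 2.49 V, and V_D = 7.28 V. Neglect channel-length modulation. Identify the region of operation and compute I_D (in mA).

Saturation; I_D = 3.49 mA

V_GS = V_G − V_S = 4.99 − 2.49 = 2.5 V; V_DS = V_D − V_S = 7.28 − 2.49 = 4.79 V.
V_ov = V_GS − V_TN = 2.5 − 0.53 = 1.97 V.
Since V_DS = 4.79 V ≥ V_ov = 1.97 V, the device is in saturation.
I_D = ½ k_n V_ov² = 0.5 × 1.8 × 1.97² = 3.49 mA.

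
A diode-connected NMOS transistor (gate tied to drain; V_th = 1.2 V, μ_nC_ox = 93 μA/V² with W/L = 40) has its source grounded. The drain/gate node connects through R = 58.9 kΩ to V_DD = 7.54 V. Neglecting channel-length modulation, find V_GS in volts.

V_GS = 1.44 V

With gate tied to drain, V_GS = V_DS ≥ V_GS − V_th, so the device is in saturation.
k_n = μ_nC_ox · (W/L) = 3.72 mA/V².
KCL at the drain: ½ k_n (V_GS − V_th)² = (V_DD − V_GS)/R.
Let x = V_GS − 1.2. Then 110 x² + x − 6.34 = 0, giving x = 0.236 V (positive root), so V_GS = 1.44 V.
I_D = (V_DD − V_GS)/R = (7.54 − 1.44) / 58.9 = 0.104 mA.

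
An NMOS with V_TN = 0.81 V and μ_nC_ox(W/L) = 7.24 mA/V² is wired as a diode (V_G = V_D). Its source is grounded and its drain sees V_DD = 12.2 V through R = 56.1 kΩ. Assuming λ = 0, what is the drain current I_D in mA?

I_D = 0.199 mA

With gate tied to drain, V_GS = V_DS ≥ V_GS − V_TN, so the device is in saturation.
KCL at the drain: ½ k_n (V_GS − V_TN)² = (V_DD − V_GS)/R.
Let x = V_GS − 0.81. Then 203 x² + x − 11.39 = 0, giving x = 0.234 V (positive root), so V_GS = 1.04 V.
I_D = (V_DD − V_GS)/R = (12.2 − 1.04) / 56.1 = 0.199 mA.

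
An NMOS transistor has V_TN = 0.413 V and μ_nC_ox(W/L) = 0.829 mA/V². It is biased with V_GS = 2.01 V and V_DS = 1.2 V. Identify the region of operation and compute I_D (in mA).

Triode; I_D = 0.992 mA

V_ov = V_GS − V_TN = 2.01 − 0.413 = 1.6 V.
Since V_DS = 1.2 V < V_ov = 1.6 V, the device is in the triode region.
I_D = k_n [V_ov · V_DS − ½ V_DS²] = 0.829 × [1.6 × 1.2 − 0.5 × 1.2²] = 0.992 mA.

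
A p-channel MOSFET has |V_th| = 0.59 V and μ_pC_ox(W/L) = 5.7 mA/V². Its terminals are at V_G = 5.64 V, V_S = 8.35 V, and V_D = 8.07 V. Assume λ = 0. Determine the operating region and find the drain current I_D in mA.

V_SG = V_S − V_G = 8.35 − 5.64 = 2.71 V; V_SD = V_S − V_D = 8.35 − 8.07 = 0.28 V.
V_ov = V_SG − |V_th| = 2.71 − 0.59 = 2.12 V.
Since V_SD = 0.28 V < V_ov = 2.12 V, the device is in the triode region.
I_D = k_p [V_ov · V_SD − ½ V_SD²] = 5.7 × [2.12 × 0.28 − 0.5 × 0.28²] = 3.16 mA.

Triode; I_D = 3.16 mA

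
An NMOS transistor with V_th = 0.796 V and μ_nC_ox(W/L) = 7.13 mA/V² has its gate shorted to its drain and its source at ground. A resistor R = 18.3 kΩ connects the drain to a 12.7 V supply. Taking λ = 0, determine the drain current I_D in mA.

With gate tied to drain, V_GS = V_DS ≥ V_GS − V_th, so the device is in saturation.
KCL at the drain: ½ k_n (V_GS − V_th)² = (V_DD − V_GS)/R.
Let x = V_GS − 0.796. Then 65.2 x² + x − 11.9 = 0, giving x = 0.42 V (positive root), so V_GS = 1.22 V.
I_D = (V_DD − V_GS)/R = (12.7 − 1.22) / 18.3 = 0.628 mA.

I_D = 0.628 mA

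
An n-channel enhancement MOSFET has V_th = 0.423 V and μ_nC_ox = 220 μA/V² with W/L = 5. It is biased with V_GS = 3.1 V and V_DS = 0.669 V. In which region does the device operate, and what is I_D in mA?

Triode; I_D = 1.72 mA

k_n = μ_nC_ox · (W/L) = 1.1 mA/V².
V_ov = V_GS − V_th = 3.1 − 0.423 = 2.68 V.
Since V_DS = 0.669 V < V_ov = 2.68 V, the device is in the triode region.
I_D = k_n [V_ov · V_DS − ½ V_DS²] = 1.1 × [2.68 × 0.669 − 0.5 × 0.669²] = 1.72 mA.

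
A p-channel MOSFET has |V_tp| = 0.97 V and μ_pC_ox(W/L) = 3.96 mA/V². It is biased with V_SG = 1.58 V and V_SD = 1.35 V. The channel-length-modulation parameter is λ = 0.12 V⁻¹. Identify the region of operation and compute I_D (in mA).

V_ov = V_SG − |V_tp| = 1.58 − 0.97 = 0.61 V.
Since V_SD = 1.35 V ≥ V_ov = 0.61 V, the device is in saturation.
I_D = ½ k_p V_ov² (1 + λ V_SD) = 0.5 × 3.96 × 0.61² × (1 + 0.12 × 1.35) = 0.856 mA.

Saturation; I_D = 0.856 mA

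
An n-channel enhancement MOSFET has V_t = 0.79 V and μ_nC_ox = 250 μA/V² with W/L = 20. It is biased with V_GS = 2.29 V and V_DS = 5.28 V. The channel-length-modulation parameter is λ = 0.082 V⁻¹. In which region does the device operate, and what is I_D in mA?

k_n = μ_nC_ox · (W/L) = 5 mA/V².
V_ov = V_GS − V_t = 2.29 − 0.79 = 1.5 V.
Since V_DS = 5.28 V ≥ V_ov = 1.5 V, the device is in saturation.
I_D = ½ k_n V_ov² (1 + λ V_DS) = 0.5 × 5 × 1.5² × (1 + 0.082 × 5.28) = 8.06 mA.

Saturation; I_D = 8.06 mA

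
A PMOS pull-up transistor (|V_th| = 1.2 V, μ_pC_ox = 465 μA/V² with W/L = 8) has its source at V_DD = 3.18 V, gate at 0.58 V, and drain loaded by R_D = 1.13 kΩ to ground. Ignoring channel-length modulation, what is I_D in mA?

V_SG = V_DD − V_G = 3.18 − 0.58 = 2.6 V, so V_ov = 2.6 − 1.2 = 1.4 V.
k_p = μ_pC_ox · (W/L) = 3.72 mA/V².
Assume saturation: I_D = ½ k_p V_ov² = 0.5 × 3.72 × 1.4² = 3.65 mA, giving V_SD = V_DD − I_D R_D = 3.18 − 3.65 × 1.13 = -0.94 V.
But -0.94 V < V_ov = 1.4 V, so the device is actually in triode.
In triode I_D = k_p[V_ov V_SD − ½ V_SD²] and I_D = (V_DD − V_SD)/R_D. Equating: 2.1 V_SD² − 6.885 V_SD + 3.18 = 0, giving V_SD = 0.556 V (the root below V_ov).
I_D = (3.18 − 0.556) / 1.13 = 2.32 mA.

I_D = 2.32 mA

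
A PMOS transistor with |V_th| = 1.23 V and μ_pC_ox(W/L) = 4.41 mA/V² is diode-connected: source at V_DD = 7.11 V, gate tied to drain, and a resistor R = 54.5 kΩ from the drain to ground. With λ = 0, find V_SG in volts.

With gate tied to drain, V_SG = V_SD ≥ V_SG − |V_th|, so the device is in saturation.
KCL at the drain: ½ k_p (V_SG − |V_th|)² = (V_DD − V_SG)/R.
Let x = V_SG − 1.23. Then 120 x² + x − 5.88 = 0, giving x = 0.217 V (positive root), so V_SG = 1.45 V.
I_D = (V_DD − V_SG)/R = (7.11 − 1.45) / 54.5 = 0.104 mA.

V_SG = 1.45 V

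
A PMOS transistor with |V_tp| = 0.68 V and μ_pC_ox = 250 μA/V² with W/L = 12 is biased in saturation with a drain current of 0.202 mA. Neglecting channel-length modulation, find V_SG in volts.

V_SG = 1.05 V

k_p = μ_pC_ox · (W/L) = 3 mA/V².
In saturation I_D = ½ k_p (V_SG − |V_tp|)², so V_SG − |V_tp| = √(2 I_D / k_p) = √(2 × 0.202 / 3) = 0.367 V.
V_SG = 0.68 + 0.367 = 1.05 V.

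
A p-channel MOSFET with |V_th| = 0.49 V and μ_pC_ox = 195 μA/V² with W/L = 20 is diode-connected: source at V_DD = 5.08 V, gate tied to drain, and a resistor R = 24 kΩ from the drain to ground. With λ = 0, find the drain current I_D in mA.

I_D = 0.179 mA

With gate tied to drain, V_SG = V_SD ≥ V_SG − |V_th|, so the device is in saturation.
k_p = μ_pC_ox · (W/L) = 3.9 mA/V².
KCL at the drain: ½ k_p (V_SG − |V_th|)² = (V_DD − V_SG)/R.
Let x = V_SG − 0.49. Then 46.8 x² + x − 4.59 = 0, giving x = 0.303 V (positive root), so V_SG = 0.793 V.
I_D = (V_DD − V_SG)/R = (5.08 − 0.793) / 24 = 0.179 mA.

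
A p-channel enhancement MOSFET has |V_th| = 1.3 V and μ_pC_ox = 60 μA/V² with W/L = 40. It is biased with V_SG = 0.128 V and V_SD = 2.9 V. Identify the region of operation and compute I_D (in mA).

V_SG = 0.128 V < |V_th| = 1.3 V, so the transistor is in cutoff.

Cutoff; I_D = 0 mA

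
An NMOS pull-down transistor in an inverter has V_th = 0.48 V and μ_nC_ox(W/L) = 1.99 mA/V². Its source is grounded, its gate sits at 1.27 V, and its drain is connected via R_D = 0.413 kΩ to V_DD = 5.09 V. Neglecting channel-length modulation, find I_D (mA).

V_GS = V_G = 1.27 V, so V_ov = 1.27 − 0.48 = 0.79 V.
Assume saturation: I_D = ½ k_n V_ov² = 0.5 × 1.99 × 0.79² = 0.621 mA, giving V_DS = V_DD − I_D R_D = 5.09 − 0.621 × 0.413 = 4.83 V.
V_DS = 4.83 V ≥ V_ov = 0.79 V, confirming saturation.

I_D = 0.621 mA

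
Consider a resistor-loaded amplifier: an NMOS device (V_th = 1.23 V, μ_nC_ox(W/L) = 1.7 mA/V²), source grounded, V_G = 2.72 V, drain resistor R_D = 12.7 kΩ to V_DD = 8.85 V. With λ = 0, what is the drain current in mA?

I_D = 0.674 mA

V_GS = V_G = 2.72 V, so V_ov = 2.72 − 1.23 = 1.49 V.
Assume saturation: I_D = ½ k_n V_ov² = 0.5 × 1.7 × 1.49² = 1.89 mA, giving V_DS = V_DD − I_D R_D = 8.85 − 1.89 × 12.7 = -15.1 V.
But -15.1 V < V_ov = 1.49 V, so the device is actually in triode.
In triode I_D = k_n[V_ov V_DS − ½ V_DS²] and I_D = (V_DD − V_DS)/R_D. Equating: 10.8 V_DS² − 33.17 V_DS + 8.85 = 0, giving V_DS = 0.295 V (the root below V_ov).
I_D = (8.85 − 0.295) / 12.7 = 0.674 mA.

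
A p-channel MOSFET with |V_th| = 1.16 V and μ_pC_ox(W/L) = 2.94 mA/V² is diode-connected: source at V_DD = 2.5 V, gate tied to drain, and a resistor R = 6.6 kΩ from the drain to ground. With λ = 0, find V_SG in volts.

V_SG = 1.48 V

With gate tied to drain, V_SG = V_SD ≥ V_SG − |V_th|, so the device is in saturation.
KCL at the drain: ½ k_p (V_SG − |V_th|)² = (V_DD − V_SG)/R.
Let x = V_SG − 1.16. Then 9.7 x² + x − 1.34 = 0, giving x = 0.324 V (positive root), so V_SG = 1.48 V.
I_D = (V_DD − V_SG)/R = (2.5 − 1.48) / 6.6 = 0.154 mA.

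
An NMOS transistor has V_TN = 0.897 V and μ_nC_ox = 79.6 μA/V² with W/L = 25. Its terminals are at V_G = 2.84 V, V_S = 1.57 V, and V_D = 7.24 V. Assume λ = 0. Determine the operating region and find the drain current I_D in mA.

Saturation; I_D = 0.138 mA

V_GS = V_G − V_S = 2.84 − 1.57 = 1.27 V; V_DS = V_D − V_S = 7.24 − 1.57 = 5.67 V.
k_n = μ_nC_ox · (W/L) = 1.99 mA/V².
V_ov = V_GS − V_TN = 1.27 − 0.897 = 0.373 V.
Since V_DS = 5.67 V ≥ V_ov = 0.373 V, the device is in saturation.
I_D = ½ k_n V_ov² = 0.5 × 1.99 × 0.373² = 0.138 mA.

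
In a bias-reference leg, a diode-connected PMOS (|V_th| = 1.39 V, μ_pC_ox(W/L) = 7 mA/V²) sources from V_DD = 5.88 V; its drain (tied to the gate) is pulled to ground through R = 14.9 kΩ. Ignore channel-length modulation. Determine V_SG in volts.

With gate tied to drain, V_SG = V_SD ≥ V_SG − |V_th|, so the device is in saturation.
KCL at the drain: ½ k_p (V_SG − |V_th|)² = (V_DD − V_SG)/R.
Let x = V_SG − 1.39. Then 52.1 x² + x − 4.49 = 0, giving x = 0.284 V (positive root), so V_SG = 1.67 V.
I_D = (V_DD − V_SG)/R = (5.88 − 1.67) / 14.9 = 0.282 mA.

V_SG = 1.67 V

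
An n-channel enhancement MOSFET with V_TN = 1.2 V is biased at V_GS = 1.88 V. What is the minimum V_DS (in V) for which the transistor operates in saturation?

V_DS,sat = 0.680 V

The boundary between triode and saturation is V_DS = V_GS − V_TN = V_ov.
V_ov = 1.88 − 1.2 = 0.68 V.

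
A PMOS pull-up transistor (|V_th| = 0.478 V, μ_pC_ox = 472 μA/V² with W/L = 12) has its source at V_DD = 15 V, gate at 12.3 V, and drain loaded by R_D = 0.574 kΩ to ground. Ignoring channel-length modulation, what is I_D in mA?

I_D = 14.0 mA

V_SG = V_DD − V_G = 15 − 12.3 = 2.7 V, so V_ov = 2.7 − 0.478 = 2.22 V.
k_p = μ_pC_ox · (W/L) = 5.664 mA/V².
Assume saturation: I_D = ½ k_p V_ov² = 0.5 × 5.664 × 2.22² = 14 mA, giving V_SD = V_DD − I_D R_D = 15 − 14 × 0.574 = 6.97 V.
V_SD = 6.97 V ≥ V_ov = 2.22 V, confirming saturation.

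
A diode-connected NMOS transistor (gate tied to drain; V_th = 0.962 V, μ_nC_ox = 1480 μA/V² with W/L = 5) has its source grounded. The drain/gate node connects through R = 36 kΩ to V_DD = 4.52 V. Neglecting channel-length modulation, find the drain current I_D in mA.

With gate tied to drain, V_GS = V_DS ≥ V_GS − V_th, so the device is in saturation.
k_n = μ_nC_ox · (W/L) = 7.4 mA/V².
KCL at the drain: ½ k_n (V_GS − V_th)² = (V_DD − V_GS)/R.
Let x = V_GS − 0.962. Then 133 x² + x − 3.558 = 0, giving x = 0.16 V (positive root), so V_GS = 1.12 V.
I_D = (V_DD − V_GS)/R = (4.52 − 1.12) / 36 = 0.0944 mA.

I_D = 0.0944 mA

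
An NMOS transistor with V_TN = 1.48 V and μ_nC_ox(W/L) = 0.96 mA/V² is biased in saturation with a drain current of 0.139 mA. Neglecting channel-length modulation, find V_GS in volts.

V_GS = 2.02 V

In saturation I_D = ½ k_n (V_GS − V_TN)², so V_GS − V_TN = √(2 I_D / k_n) = √(2 × 0.139 / 0.96) = 0.538 V.
V_GS = 1.48 + 0.538 = 2.02 V.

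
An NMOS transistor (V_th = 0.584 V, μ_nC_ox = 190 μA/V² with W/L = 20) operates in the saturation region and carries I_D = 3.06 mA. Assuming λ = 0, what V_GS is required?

V_GS = 1.85 V

k_n = μ_nC_ox · (W/L) = 3.8 mA/V².
In saturation I_D = ½ k_n (V_GS − V_th)², so V_GS − V_th = √(2 I_D / k_n) = √(2 × 3.06 / 3.8) = 1.27 V.
V_GS = 0.584 + 1.27 = 1.85 V.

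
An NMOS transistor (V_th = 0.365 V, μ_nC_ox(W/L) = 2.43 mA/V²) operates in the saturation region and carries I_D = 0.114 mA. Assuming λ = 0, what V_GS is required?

V_GS = 0.671 V

In saturation I_D = ½ k_n (V_GS − V_th)², so V_GS − V_th = √(2 I_D / k_n) = √(2 × 0.114 / 2.43) = 0.306 V.
V_GS = 0.365 + 0.306 = 0.671 V.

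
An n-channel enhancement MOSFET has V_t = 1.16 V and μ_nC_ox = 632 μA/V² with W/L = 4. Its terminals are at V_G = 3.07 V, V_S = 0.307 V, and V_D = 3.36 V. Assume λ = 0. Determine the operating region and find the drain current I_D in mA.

Saturation; I_D = 3.25 mA

V_GS = V_G − V_S = 3.07 − 0.307 = 2.76 V; V_DS = V_D − V_S = 3.36 − 0.307 = 3.05 V.
k_n = μ_nC_ox · (W/L) = 2.528 mA/V².
V_ov = V_GS − V_t = 2.76 − 1.16 = 1.6 V.
Since V_DS = 3.05 V ≥ V_ov = 1.6 V, the device is in saturation.
I_D = ½ k_n V_ov² = 0.5 × 2.528 × 1.6² = 3.25 mA.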